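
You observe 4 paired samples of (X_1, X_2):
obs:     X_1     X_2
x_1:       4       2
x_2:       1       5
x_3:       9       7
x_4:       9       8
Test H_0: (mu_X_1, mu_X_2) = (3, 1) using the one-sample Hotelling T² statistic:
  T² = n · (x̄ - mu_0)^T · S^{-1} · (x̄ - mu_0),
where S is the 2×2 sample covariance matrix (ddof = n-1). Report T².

Step 1 — sample mean vector:
  mean(X_1) = (4 + 1 + 9 + 9) / 4 = 23/4 = 5.75
  mean(X_2) = (2 + 5 + 7 + 8) / 4 = 22/4 = 5.5
  x̄ = (5.75, 5.5),  deviation x̄ - mu_0 = (5.75, 5.5) - (3, 1) = (2.75, 4.5).

Step 2 — sample covariance matrix, S[i,j] = (1/(n-1)) · Σ_k (x_{k,i} - mean_i) · (x_{k,j} - mean_j), divisor n-1 = 3:
  S[X_1,X_1] = ((-1.75)·(-1.75) + (-4.75)·(-4.75) + (3.25)·(3.25) + (3.25)·(3.25)) / 3 = 46.75/3 = 15.5833
  S[X_1,X_2] = ((-1.75)·(-3.5) + (-4.75)·(-0.5) + (3.25)·(1.5) + (3.25)·(2.5)) / 3 = 21.5/3 = 7.1667
  S[X_2,X_2] = ((-3.5)·(-3.5) + (-0.5)·(-0.5) + (1.5)·(1.5) + (2.5)·(2.5)) / 3 = 21/3 = 7
  S = [[15.5833, 7.1667],
 [7.1667, 7]].

Step 3 — invert S. det(S) = 15.5833·7 - (7.1667)² = 57.7222.
  S^{-1} = (1/det) · [[d, -b], [-b, a]] = [[0.1213, -0.1242],
 [-0.1242, 0.27]].

Step 4 — quadratic form (x̄ - mu_0)^T · S^{-1} · (x̄ - mu_0):
  S^{-1} · (x̄ - mu_0) = (-0.2252, 0.8734),
  (x̄ - mu_0)^T · [...] = (2.75)·(-0.2252) + (4.5)·(0.8734) = 3.3111.

Step 5 — scale by n: T² = 4 · 3.3111 = 13.2445.

T² ≈ 13.2445


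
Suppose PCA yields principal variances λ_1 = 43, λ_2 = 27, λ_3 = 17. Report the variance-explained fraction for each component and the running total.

Step 1 — total variance = trace(Sigma) = Σ λ_i = 43 + 27 + 17 = 87.

Step 2 — fraction explained by component i = λ_i / Σ λ:
  PC1: 43/87 = 0.4943
  PC2: 27/87 = 0.3103
  PC3: 17/87 = 0.1954

Step 3 — cumulative fraction after k components = (λ_1 + ... + λ_k) / Σ λ:
  k = 1: 43/87 = 0.4943
  k = 2: (43 + 27)/87 = 70/87 = 0.8046
  k = 3: (43 + 27 + 17)/87 = 87/87 = 1

Summary (fraction, with percent):

explained: PC1 0.4943 (49.43%), PC2 0.3103 (31.03%), PC3 0.1954 (19.54%);  cumulative: 0.4943, 0.8046, 1


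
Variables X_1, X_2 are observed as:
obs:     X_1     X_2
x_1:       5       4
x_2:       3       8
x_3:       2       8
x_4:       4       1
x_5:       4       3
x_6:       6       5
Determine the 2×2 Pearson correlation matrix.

Step 1 — column means:
  mean(X_1) = (5 + 3 + 2 + 4 + 4 + 6) / 6 = 24/6 = 4
  mean(X_2) = (4 + 8 + 8 + 1 + 3 + 5) / 6 = 29/6 = 4.8333

Step 2 — sample variances and covariances s[i,j] = (1/(n-1)) · Σ_k (x_{k,i} - mean_i) · (x_{k,j} - mean_j), with n-1 = 5:
  s[X_1,X_1] = ((1)·(1) + (-1)·(-1) + (-2)·(-2) + (0)·(0) + (0)·(0) + (2)·(2)) / 5 = 10/5 = 2
  s[X_1,X_2] = ((1)·(-0.8333) + (-1)·(3.1667) + (-2)·(3.1667) + (0)·(-3.8333) + (0)·(-1.8333) + (2)·(0.1667)) / 5 = -10/5 = -2
  s[X_2,X_2] = ((-0.8333)·(-0.8333) + (3.1667)·(3.1667) + (3.1667)·(3.1667) + (-3.8333)·(-3.8333) + (-1.8333)·(-1.8333) + (0.1667)·(0.1667)) / 5 = 38.8333/5 = 7.7667
  Sample standard deviations s_i = √(s[i,i]):
  s(X_1) = √(2) = 1.4142
  s(X_2) = √(7.7667) = 2.7869

Step 3 — r_{ij} = s_{ij} / (s_i · s_j):
  r[X_1,X_1] = 1 (diagonal).
  r[X_1,X_2] = -2 / (1.4142 · 2.7869) = -2 / 3.9412 = -0.5075
  r[X_2,X_2] = 1 (diagonal).

R is symmetric with unit diagonal. Assembling:

R = [[1, -0.5075],
 [-0.5075, 1]]


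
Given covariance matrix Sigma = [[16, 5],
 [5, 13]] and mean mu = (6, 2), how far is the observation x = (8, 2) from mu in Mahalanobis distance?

Step 1 — centre the observation: (x - mu) = (2, 0).

Step 2 — invert Sigma. det(Sigma) = 16·13 - (5)² = 183.
  Sigma^{-1} = (1/det) · [[d, -b], [-b, a]] = [[0.071, -0.0273],
 [-0.0273, 0.0874]].

Step 3 — form the quadratic (x - mu)^T · Sigma^{-1} · (x - mu):
  Sigma^{-1} · (x - mu) = (0.1421, -0.0546).
  (x - mu)^T · [Sigma^{-1} · (x - mu)] = (2)·(0.1421) + (0)·(-0.0546) = 0.2842.

Step 4 — take square root: d = √(0.2842) ≈ 0.5331.

d(x, mu) = √(0.2842) ≈ 0.5331


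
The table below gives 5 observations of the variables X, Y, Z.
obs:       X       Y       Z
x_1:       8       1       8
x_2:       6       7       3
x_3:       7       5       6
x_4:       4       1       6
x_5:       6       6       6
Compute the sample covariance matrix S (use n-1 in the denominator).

Step 1 — column means:
  mean(X) = (8 + 6 + 7 + 4 + 6) / 5 = 31/5 = 6.2
  mean(Y) = (1 + 7 + 5 + 1 + 6) / 5 = 20/5 = 4
  mean(Z) = (8 + 3 + 6 + 6 + 6) / 5 = 29/5 = 5.8

Step 2 — sample covariance S[i,j] = (1/(n-1)) · Σ_k (x_{k,i} - mean_i) · (x_{k,j} - mean_j), with n-1 = 4.
  S[X,X] = ((1.8)·(1.8) + (-0.2)·(-0.2) + (0.8)·(0.8) + (-2.2)·(-2.2) + (-0.2)·(-0.2)) / 4 = 8.8/4 = 2.2
  S[X,Y] = ((1.8)·(-3) + (-0.2)·(3) + (0.8)·(1) + (-2.2)·(-3) + (-0.2)·(2)) / 4 = 1/4 = 0.25
  S[X,Z] = ((1.8)·(2.2) + (-0.2)·(-2.8) + (0.8)·(0.2) + (-2.2)·(0.2) + (-0.2)·(0.2)) / 4 = 4.2/4 = 1.05
  S[Y,Y] = ((-3)·(-3) + (3)·(3) + (1)·(1) + (-3)·(-3) + (2)·(2)) / 4 = 32/4 = 8
  S[Y,Z] = ((-3)·(2.2) + (3)·(-2.8) + (1)·(0.2) + (-3)·(0.2) + (2)·(0.2)) / 4 = -15/4 = -3.75
  S[Z,Z] = ((2.2)·(2.2) + (-2.8)·(-2.8) + (0.2)·(0.2) + (0.2)·(0.2) + (0.2)·(0.2)) / 4 = 12.8/4 = 3.2

S is symmetric (S[j,i] = S[i,j]). Assembling:

S = [[2.2, 0.25, 1.05],
 [0.25, 8, -3.75],
 [1.05, -3.75, 3.2]]


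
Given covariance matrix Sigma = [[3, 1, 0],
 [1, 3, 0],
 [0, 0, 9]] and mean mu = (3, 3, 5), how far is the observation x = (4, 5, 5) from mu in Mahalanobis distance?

Step 1 — centre the observation: (x - mu) = (1, 2, 0).

Step 2 — invert Sigma (cofactor / det for 3×3, or solve directly):
  Sigma^{-1} = [[0.375, -0.125, 0],
 [-0.125, 0.375, 0],
 [0, 0, 0.1111]].

Step 3 — form the quadratic (x - mu)^T · Sigma^{-1} · (x - mu):
  Sigma^{-1} · (x - mu) = (0.125, 0.625, 0).
  (x - mu)^T · [Sigma^{-1} · (x - mu)] = (1)·(0.125) + (2)·(0.625) + (0)·(0) = 1.375.

Step 4 — take square root: d = √(1.375) ≈ 1.1726.

d(x, mu) = √(1.375) ≈ 1.1726


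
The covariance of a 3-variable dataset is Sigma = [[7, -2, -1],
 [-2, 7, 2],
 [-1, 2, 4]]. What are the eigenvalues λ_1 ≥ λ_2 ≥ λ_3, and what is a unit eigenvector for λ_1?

Step 1 — characteristic polynomial p(λ) = det(λI - Sigma) = λ³ - tr·λ² + c_1·λ - det, where tr = trace, c_1 = sum of the principal 2×2 minors, det = det(Sigma):
  tr = 7 + 7 + 4 = 18,
  c_1 = (7·7 - (-2)²) + (7·4 - (-1)²) + (7·4 - (2)²) = 45 + 27 + 24 = 96,
  det = 7·(7·4 - (2)²) - (-2)·((-2)·4 - (2)·(-1)) + (-1)·((-2)·(2) - 7·(-1)) = 7·(24) - (-2)·(-6) + (-1)·(3) = 153.
  So p(λ) = λ³ - 18λ² + 96λ - 153.
Step 2 — look for an integer root (rational root theorem: any rational root is an integer divisor of 153). Testing λ = 3:
  p(3) = 27 - 162 + 288 - 153 = 0  ✓
  Dividing out (λ - 3): p(λ) = (λ - 3)(λ² - 15λ + 51).
Step 3 — remaining eigenvalues from the quadratic λ² - 15λ + 51 = 0:
  Δ = 15² - 4·51 = 225 - 204 = 21,  λ = (15 ± √21)/2 = (15 ± 4.5826)/2 ≈ 9.7913 or 5.2087.
  Sorted: λ_1 = 9.7913,  λ_2 = 5.2087,  λ_3 = 3  (check: sum = 18 = tr ✓).

Step 4 — unit eigenvector for λ_1 ≈ 9.7913: v spans the null space of (Sigma - λ_1 I), whose rows are
  r_1 = (-2.7913, -2, -1),  r_2 = (-2, -2.7913, 2),  r_3 = (-1, 2, -5.7913).
  v is orthogonal to every row, so take v ∝ r_1 × r_2 = ((-2)·(2) - (-1)·(-2.7913), (-1)·(-2) - (-2.7913)·(2), (-2.7913)·(-2.7913) - (-2)·(-2)) ≈ (-6.7913, 7.5826, 3.7913).
  Rescale (multiply by -1 so the first nonzero entry is positive): u = (6.7913, -7.5826, -3.7913).
  ||u|| = √((6.7913)² + (-7.5826)² + (-3.7913)²) = √(117.9909) ≈ 10.8624,  v_1 = u/||u|| ≈ (0.6252, -0.6981, -0.349) (||v_1|| = 1).

λ_1 = 9.7913,  λ_2 = 5.2087,  λ_3 = 3;  v_1 ≈ (0.6252, -0.6981, -0.349)


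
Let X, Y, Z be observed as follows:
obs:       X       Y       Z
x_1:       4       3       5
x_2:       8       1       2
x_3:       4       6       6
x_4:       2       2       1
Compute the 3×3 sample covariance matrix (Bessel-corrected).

Step 1 — column means:
  mean(X) = (4 + 8 + 4 + 2) / 4 = 18/4 = 4.5
  mean(Y) = (3 + 1 + 6 + 2) / 4 = 12/4 = 3
  mean(Z) = (5 + 2 + 6 + 1) / 4 = 14/4 = 3.5

Step 2 — sample covariance S[i,j] = (1/(n-1)) · Σ_k (x_{k,i} - mean_i) · (x_{k,j} - mean_j), with n-1 = 3.
  S[X,X] = ((-0.5)·(-0.5) + (3.5)·(3.5) + (-0.5)·(-0.5) + (-2.5)·(-2.5)) / 3 = 19/3 = 6.3333
  S[X,Y] = ((-0.5)·(0) + (3.5)·(-2) + (-0.5)·(3) + (-2.5)·(-1)) / 3 = -6/3 = -2
  S[X,Z] = ((-0.5)·(1.5) + (3.5)·(-1.5) + (-0.5)·(2.5) + (-2.5)·(-2.5)) / 3 = -1/3 = -0.3333
  S[Y,Y] = ((0)·(0) + (-2)·(-2) + (3)·(3) + (-1)·(-1)) / 3 = 14/3 = 4.6667
  S[Y,Z] = ((0)·(1.5) + (-2)·(-1.5) + (3)·(2.5) + (-1)·(-2.5)) / 3 = 13/3 = 4.3333
  S[Z,Z] = ((1.5)·(1.5) + (-1.5)·(-1.5) + (2.5)·(2.5) + (-2.5)·(-2.5)) / 3 = 17/3 = 5.6667

S is symmetric (S[j,i] = S[i,j]). Assembling:

S = [[6.3333, -2, -0.3333],
 [-2, 4.6667, 4.3333],
 [-0.3333, 4.3333, 5.6667]]


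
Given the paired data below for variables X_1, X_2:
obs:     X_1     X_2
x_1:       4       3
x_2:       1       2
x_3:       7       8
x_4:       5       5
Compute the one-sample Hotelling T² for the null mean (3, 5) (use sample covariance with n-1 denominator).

Step 1 — sample mean vector:
  mean(X_1) = (4 + 1 + 7 + 5) / 4 = 17/4 = 4.25
  mean(X_2) = (3 + 2 + 8 + 5) / 4 = 18/4 = 4.5
  x̄ = (4.25, 4.5),  deviation x̄ - mu_0 = (4.25, 4.5) - (3, 5) = (1.25, -0.5).

Step 2 — sample covariance matrix, S[i,j] = (1/(n-1)) · Σ_k (x_{k,i} - mean_i) · (x_{k,j} - mean_j), divisor n-1 = 3:
  S[X_1,X_1] = ((-0.25)·(-0.25) + (-3.25)·(-3.25) + (2.75)·(2.75) + (0.75)·(0.75)) / 3 = 18.75/3 = 6.25
  S[X_1,X_2] = ((-0.25)·(-1.5) + (-3.25)·(-2.5) + (2.75)·(3.5) + (0.75)·(0.5)) / 3 = 18.5/3 = 6.1667
  S[X_2,X_2] = ((-1.5)·(-1.5) + (-2.5)·(-2.5) + (3.5)·(3.5) + (0.5)·(0.5)) / 3 = 21/3 = 7
  S = [[6.25, 6.1667],
 [6.1667, 7]].

Step 3 — invert S. det(S) = 6.25·7 - (6.1667)² = 5.7222.
  S^{-1} = (1/det) · [[d, -b], [-b, a]] = [[1.2233, -1.0777],
 [-1.0777, 1.0922]].

Step 4 — quadratic form (x̄ - mu_0)^T · S^{-1} · (x̄ - mu_0):
  S^{-1} · (x̄ - mu_0) = (2.068, -1.8932),
  (x̄ - mu_0)^T · [...] = (1.25)·(2.068) + (-0.5)·(-1.8932) = 3.5316.

Step 5 — scale by n: T² = 4 · 3.5316 = 14.1262.

T² ≈ 14.1262


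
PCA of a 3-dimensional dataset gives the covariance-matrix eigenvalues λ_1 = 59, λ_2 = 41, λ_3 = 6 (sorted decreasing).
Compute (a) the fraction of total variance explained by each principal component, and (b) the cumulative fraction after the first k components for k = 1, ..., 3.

Step 1 — total variance = trace(Sigma) = Σ λ_i = 59 + 41 + 6 = 106.

Step 2 — fraction explained by component i = λ_i / Σ λ:
  PC1: 59/106 = 0.5566
  PC2: 41/106 = 0.3868
  PC3: 6/106 = 0.0566

Step 3 — cumulative fraction after k components = (λ_1 + ... + λ_k) / Σ λ:
  k = 1: 59/106 = 0.5566
  k = 2: (59 + 41)/106 = 100/106 = 0.9434
  k = 3: (59 + 41 + 6)/106 = 106/106 = 1

Summary (fraction, with percent):

explained: PC1 0.5566 (55.66%), PC2 0.3868 (38.68%), PC3 0.0566 (5.66%);  cumulative: 0.5566, 0.9434, 1


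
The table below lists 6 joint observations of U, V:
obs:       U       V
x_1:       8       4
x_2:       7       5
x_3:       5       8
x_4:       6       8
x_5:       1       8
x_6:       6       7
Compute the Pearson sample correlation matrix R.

Step 1 — column means:
  mean(U) = (8 + 7 + 5 + 6 + 1 + 6) / 6 = 33/6 = 5.5
  mean(V) = (4 + 5 + 8 + 8 + 8 + 7) / 6 = 40/6 = 6.6667

Step 2 — sample variances and covariances s[i,j] = (1/(n-1)) · Σ_k (x_{k,i} - mean_i) · (x_{k,j} - mean_j), with n-1 = 5:
  s[U,U] = ((2.5)·(2.5) + (1.5)·(1.5) + (-0.5)·(-0.5) + (0.5)·(0.5) + (-4.5)·(-4.5) + (0.5)·(0.5)) / 5 = 29.5/5 = 5.9
  s[U,V] = ((2.5)·(-2.6667) + (1.5)·(-1.6667) + (-0.5)·(1.3333) + (0.5)·(1.3333) + (-4.5)·(1.3333) + (0.5)·(0.3333)) / 5 = -15/5 = -3
  s[V,V] = ((-2.6667)·(-2.6667) + (-1.6667)·(-1.6667) + (1.3333)·(1.3333) + (1.3333)·(1.3333) + (1.3333)·(1.3333) + (0.3333)·(0.3333)) / 5 = 15.3333/5 = 3.0667
  Sample standard deviations s_i = √(s[i,i]):
  s(U) = √(5.9) = 2.429
  s(V) = √(3.0667) = 1.7512

Step 3 — r_{ij} = s_{ij} / (s_i · s_j):
  r[U,U] = 1 (diagonal).
  r[U,V] = -3 / (2.429 · 1.7512) = -3 / 4.2536 = -0.7053
  r[V,V] = 1 (diagonal).

R is symmetric with unit diagonal. Assembling:

R = [[1, -0.7053],
 [-0.7053, 1]]


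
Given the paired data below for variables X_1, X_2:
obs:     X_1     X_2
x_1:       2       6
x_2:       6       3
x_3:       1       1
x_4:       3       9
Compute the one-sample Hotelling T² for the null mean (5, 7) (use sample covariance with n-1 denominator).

Step 1 — sample mean vector:
  mean(X_1) = (2 + 6 + 1 + 3) / 4 = 12/4 = 3
  mean(X_2) = (6 + 3 + 1 + 9) / 4 = 19/4 = 4.75
  x̄ = (3, 4.75),  deviation x̄ - mu_0 = (3, 4.75) - (5, 7) = (-2, -2.25).

Step 2 — sample covariance matrix, S[i,j] = (1/(n-1)) · Σ_k (x_{k,i} - mean_i) · (x_{k,j} - mean_j), divisor n-1 = 3:
  S[X_1,X_1] = ((-1)·(-1) + (3)·(3) + (-2)·(-2) + (0)·(0)) / 3 = 14/3 = 4.6667
  S[X_1,X_2] = ((-1)·(1.25) + (3)·(-1.75) + (-2)·(-3.75) + (0)·(4.25)) / 3 = 1/3 = 0.3333
  S[X_2,X_2] = ((1.25)·(1.25) + (-1.75)·(-1.75) + (-3.75)·(-3.75) + (4.25)·(4.25)) / 3 = 36.75/3 = 12.25
  S = [[4.6667, 0.3333],
 [0.3333, 12.25]].

Step 3 — invert S. det(S) = 4.6667·12.25 - (0.3333)² = 57.0556.
  S^{-1} = (1/det) · [[d, -b], [-b, a]] = [[0.2147, -0.0058],
 [-0.0058, 0.0818]].

Step 4 — quadratic form (x̄ - mu_0)^T · S^{-1} · (x̄ - mu_0):
  S^{-1} · (x̄ - mu_0) = (-0.4163, -0.1723),
  (x̄ - mu_0)^T · [...] = (-2)·(-0.4163) + (-2.25)·(-0.1723) = 1.2203.

Step 5 — scale by n: T² = 4 · 1.2203 = 4.8812.

T² ≈ 4.8812


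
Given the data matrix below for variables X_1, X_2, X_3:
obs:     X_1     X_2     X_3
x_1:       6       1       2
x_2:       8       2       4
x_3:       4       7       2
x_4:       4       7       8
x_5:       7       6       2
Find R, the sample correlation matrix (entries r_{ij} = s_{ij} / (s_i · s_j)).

Step 1 — column means:
  mean(X_1) = (6 + 8 + 4 + 4 + 7) / 5 = 29/5 = 5.8
  mean(X_2) = (1 + 2 + 7 + 7 + 6) / 5 = 23/5 = 4.6
  mean(X_3) = (2 + 4 + 2 + 8 + 2) / 5 = 18/5 = 3.6

Step 2 — sample variances and covariances s[i,j] = (1/(n-1)) · Σ_k (x_{k,i} - mean_i) · (x_{k,j} - mean_j), with n-1 = 4:
  s[X_1,X_1] = ((0.2)·(0.2) + (2.2)·(2.2) + (-1.8)·(-1.8) + (-1.8)·(-1.8) + (1.2)·(1.2)) / 4 = 12.8/4 = 3.2
  s[X_1,X_2] = ((0.2)·(-3.6) + (2.2)·(-2.6) + (-1.8)·(2.4) + (-1.8)·(2.4) + (1.2)·(1.4)) / 4 = -13.4/4 = -3.35
  s[X_1,X_3] = ((0.2)·(-1.6) + (2.2)·(0.4) + (-1.8)·(-1.6) + (-1.8)·(4.4) + (1.2)·(-1.6)) / 4 = -6.4/4 = -1.6
  s[X_2,X_2] = ((-3.6)·(-3.6) + (-2.6)·(-2.6) + (2.4)·(2.4) + (2.4)·(2.4) + (1.4)·(1.4)) / 4 = 33.2/4 = 8.3
  s[X_2,X_3] = ((-3.6)·(-1.6) + (-2.6)·(0.4) + (2.4)·(-1.6) + (2.4)·(4.4) + (1.4)·(-1.6)) / 4 = 9.2/4 = 2.3
  s[X_3,X_3] = ((-1.6)·(-1.6) + (0.4)·(0.4) + (-1.6)·(-1.6) + (4.4)·(4.4) + (-1.6)·(-1.6)) / 4 = 27.2/4 = 6.8
  Sample standard deviations s_i = √(s[i,i]):
  s(X_1) = √(3.2) = 1.7889
  s(X_2) = √(8.3) = 2.881
  s(X_3) = √(6.8) = 2.6077

Step 3 — r_{ij} = s_{ij} / (s_i · s_j):
  r[X_1,X_1] = 1 (diagonal).
  r[X_1,X_2] = -3.35 / (1.7889 · 2.881) = -3.35 / 5.1536 = -0.65
  r[X_1,X_3] = -1.6 / (1.7889 · 2.6077) = -1.6 / 4.6648 = -0.343
  r[X_2,X_2] = 1 (diagonal).
  r[X_2,X_3] = 2.3 / (2.881 · 2.6077) = 2.3 / 7.5127 = 0.3062
  r[X_3,X_3] = 1 (diagonal).

R is symmetric with unit diagonal. Assembling:

R = [[1, -0.65, -0.343],
 [-0.65, 1, 0.3062],
 [-0.343, 0.3062, 1]]


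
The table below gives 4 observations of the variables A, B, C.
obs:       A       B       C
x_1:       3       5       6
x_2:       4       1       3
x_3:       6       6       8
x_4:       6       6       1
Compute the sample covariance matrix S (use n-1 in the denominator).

Step 1 — column means:
  mean(A) = (3 + 4 + 6 + 6) / 4 = 19/4 = 4.75
  mean(B) = (5 + 1 + 6 + 6) / 4 = 18/4 = 4.5
  mean(C) = (6 + 3 + 8 + 1) / 4 = 18/4 = 4.5

Step 2 — sample covariance S[i,j] = (1/(n-1)) · Σ_k (x_{k,i} - mean_i) · (x_{k,j} - mean_j), with n-1 = 3.
  S[A,A] = ((-1.75)·(-1.75) + (-0.75)·(-0.75) + (1.25)·(1.25) + (1.25)·(1.25)) / 3 = 6.75/3 = 2.25
  S[A,B] = ((-1.75)·(0.5) + (-0.75)·(-3.5) + (1.25)·(1.5) + (1.25)·(1.5)) / 3 = 5.5/3 = 1.8333
  S[A,C] = ((-1.75)·(1.5) + (-0.75)·(-1.5) + (1.25)·(3.5) + (1.25)·(-3.5)) / 3 = -1.5/3 = -0.5
  S[B,B] = ((0.5)·(0.5) + (-3.5)·(-3.5) + (1.5)·(1.5) + (1.5)·(1.5)) / 3 = 17/3 = 5.6667
  S[B,C] = ((0.5)·(1.5) + (-3.5)·(-1.5) + (1.5)·(3.5) + (1.5)·(-3.5)) / 3 = 6/3 = 2
  S[C,C] = ((1.5)·(1.5) + (-1.5)·(-1.5) + (3.5)·(3.5) + (-3.5)·(-3.5)) / 3 = 29/3 = 9.6667

S is symmetric (S[j,i] = S[i,j]). Assembling:

S = [[2.25, 1.8333, -0.5],
 [1.8333, 5.6667, 2],
 [-0.5, 2, 9.6667]]


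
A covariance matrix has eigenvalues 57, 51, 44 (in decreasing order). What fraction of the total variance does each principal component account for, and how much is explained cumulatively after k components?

Step 1 — total variance = trace(Sigma) = Σ λ_i = 57 + 51 + 44 = 152.

Step 2 — fraction explained by component i = λ_i / Σ λ:
  PC1: 57/152 = 0.375
  PC2: 51/152 = 0.3355
  PC3: 44/152 = 0.2895

Step 3 — cumulative fraction after k components = (λ_1 + ... + λ_k) / Σ λ:
  k = 1: 57/152 = 0.375
  k = 2: (57 + 51)/152 = 108/152 = 0.7105
  k = 3: (57 + 51 + 44)/152 = 152/152 = 1

Summary (fraction, with percent):

explained: PC1 0.375 (37.5%), PC2 0.3355 (33.55%), PC3 0.2895 (28.95%);  cumulative: 0.375, 0.7105, 1


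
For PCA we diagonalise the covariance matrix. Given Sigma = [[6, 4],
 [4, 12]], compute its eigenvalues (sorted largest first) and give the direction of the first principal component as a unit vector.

Step 1 — characteristic polynomial of 2×2 Sigma:
  det(Sigma - λI) = λ² - trace · λ + det = 0.
  trace = 6 + 12 = 18, det = 6·12 - (4)² = 56.
Step 2 — discriminant:
  Δ = trace² - 4·det = 324 - 224 = 100.
Step 3 — eigenvalues:
  λ = (trace ± √Δ)/2 = (18 ± 10)/2,
  λ_1 = 14,  λ_2 = 4.

Step 4 — unit eigenvector for λ_1: solve (Sigma - λ_1 I)v = 0. First row:
  (6 - 14)·v_x + (4)·v_y = 0, i.e. (-8)·v_x + (4)·v_y = 0,
  so v ∝ (b, λ_1 - a) = (4, 8) = u.
  ||u|| = √((4)² + (8)²) = √(80) ≈ 8.9443,
  v_1 = u/||u|| ≈ (0.4472, 0.8944) (||v_1|| = 1).

λ_1 = 14,  λ_2 = 4;  v_1 ≈ (0.4472, 0.8944)


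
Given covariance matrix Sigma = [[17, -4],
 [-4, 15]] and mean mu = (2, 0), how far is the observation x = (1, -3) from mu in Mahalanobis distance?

Step 1 — centre the observation: (x - mu) = (-1, -3).

Step 2 — invert Sigma. det(Sigma) = 17·15 - (-4)² = 239.
  Sigma^{-1} = (1/det) · [[d, -b], [-b, a]] = [[0.0628, 0.0167],
 [0.0167, 0.0711]].

Step 3 — form the quadratic (x - mu)^T · Sigma^{-1} · (x - mu):
  Sigma^{-1} · (x - mu) = (-0.113, -0.2301).
  (x - mu)^T · [Sigma^{-1} · (x - mu)] = (-1)·(-0.113) + (-3)·(-0.2301) = 0.8033.

Step 4 — take square root: d = √(0.8033) ≈ 0.8963.

d(x, mu) = √(0.8033) ≈ 0.8963


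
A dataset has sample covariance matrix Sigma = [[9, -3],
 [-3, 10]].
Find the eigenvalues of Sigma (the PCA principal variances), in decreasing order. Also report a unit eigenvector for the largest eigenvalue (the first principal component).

Step 1 — characteristic polynomial of 2×2 Sigma:
  det(Sigma - λI) = λ² - trace · λ + det = 0.
  trace = 9 + 10 = 19, det = 9·10 - (-3)² = 81.
Step 2 — discriminant:
  Δ = trace² - 4·det = 361 - 324 = 37.
Step 3 — eigenvalues:
  λ = (trace ± √Δ)/2 = (19 ± 6.0828)/2,
  λ_1 = 12.5414,  λ_2 = 6.4586.

Step 4 — unit eigenvector for λ_1: solve (Sigma - λ_1 I)v = 0. First row:
  (9 - 12.5414)·v_x + (-3)·v_y = 0, i.e. (-3.5414)·v_x + (-3)·v_y = 0,
  so v ∝ (b, λ_1 - a) = (-3, 3.5414); multiply by -1 so the first entry is positive: u = (3, -3.5414).
  ||u|| = √((3)² + (-3.5414)²) = √(21.5414) ≈ 4.6413,
  v_1 = u/||u|| ≈ (0.6464, -0.763) (||v_1|| = 1).

λ_1 = 12.5414,  λ_2 = 6.4586;  v_1 ≈ (0.6464, -0.763)


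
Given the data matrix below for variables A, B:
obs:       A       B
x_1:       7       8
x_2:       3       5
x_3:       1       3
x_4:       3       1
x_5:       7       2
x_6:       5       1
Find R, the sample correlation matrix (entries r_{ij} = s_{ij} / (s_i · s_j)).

Step 1 — column means:
  mean(A) = (7 + 3 + 1 + 3 + 7 + 5) / 6 = 26/6 = 4.3333
  mean(B) = (8 + 5 + 3 + 1 + 2 + 1) / 6 = 20/6 = 3.3333

Step 2 — sample variances and covariances s[i,j] = (1/(n-1)) · Σ_k (x_{k,i} - mean_i) · (x_{k,j} - mean_j), with n-1 = 5:
  s[A,A] = ((2.6667)·(2.6667) + (-1.3333)·(-1.3333) + (-3.3333)·(-3.3333) + (-1.3333)·(-1.3333) + (2.6667)·(2.6667) + (0.6667)·(0.6667)) / 5 = 29.3333/5 = 5.8667
  s[A,B] = ((2.6667)·(4.6667) + (-1.3333)·(1.6667) + (-3.3333)·(-0.3333) + (-1.3333)·(-2.3333) + (2.6667)·(-1.3333) + (0.6667)·(-2.3333)) / 5 = 9.3333/5 = 1.8667
  s[B,B] = ((4.6667)·(4.6667) + (1.6667)·(1.6667) + (-0.3333)·(-0.3333) + (-2.3333)·(-2.3333) + (-1.3333)·(-1.3333) + (-2.3333)·(-2.3333)) / 5 = 37.3333/5 = 7.4667
  Sample standard deviations s_i = √(s[i,i]):
  s(A) = √(5.8667) = 2.4221
  s(B) = √(7.4667) = 2.7325

Step 3 — r_{ij} = s_{ij} / (s_i · s_j):
  r[A,A] = 1 (diagonal).
  r[A,B] = 1.8667 / (2.4221 · 2.7325) = 1.8667 / 6.6185 = 0.282
  r[B,B] = 1 (diagonal).

R is symmetric with unit diagonal. Assembling:

R = [[1, 0.282],
 [0.282, 1]]


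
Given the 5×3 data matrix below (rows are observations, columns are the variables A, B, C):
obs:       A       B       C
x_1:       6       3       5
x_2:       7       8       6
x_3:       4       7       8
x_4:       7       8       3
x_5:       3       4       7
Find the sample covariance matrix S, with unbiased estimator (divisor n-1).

Step 1 — column means:
  mean(A) = (6 + 7 + 4 + 7 + 3) / 5 = 27/5 = 5.4
  mean(B) = (3 + 8 + 7 + 8 + 4) / 5 = 30/5 = 6
  mean(C) = (5 + 6 + 8 + 3 + 7) / 5 = 29/5 = 5.8

Step 2 — sample covariance S[i,j] = (1/(n-1)) · Σ_k (x_{k,i} - mean_i) · (x_{k,j} - mean_j), with n-1 = 4.
  S[A,A] = ((0.6)·(0.6) + (1.6)·(1.6) + (-1.4)·(-1.4) + (1.6)·(1.6) + (-2.4)·(-2.4)) / 4 = 13.2/4 = 3.3
  S[A,B] = ((0.6)·(-3) + (1.6)·(2) + (-1.4)·(1) + (1.6)·(2) + (-2.4)·(-2)) / 4 = 8/4 = 2
  S[A,C] = ((0.6)·(-0.8) + (1.6)·(0.2) + (-1.4)·(2.2) + (1.6)·(-2.8) + (-2.4)·(1.2)) / 4 = -10.6/4 = -2.65
  S[B,B] = ((-3)·(-3) + (2)·(2) + (1)·(1) + (2)·(2) + (-2)·(-2)) / 4 = 22/4 = 5.5
  S[B,C] = ((-3)·(-0.8) + (2)·(0.2) + (1)·(2.2) + (2)·(-2.8) + (-2)·(1.2)) / 4 = -3/4 = -0.75
  S[C,C] = ((-0.8)·(-0.8) + (0.2)·(0.2) + (2.2)·(2.2) + (-2.8)·(-2.8) + (1.2)·(1.2)) / 4 = 14.8/4 = 3.7

S is symmetric (S[j,i] = S[i,j]). Assembling:

S = [[3.3, 2, -2.65],
 [2, 5.5, -0.75],
 [-2.65, -0.75, 3.7]]


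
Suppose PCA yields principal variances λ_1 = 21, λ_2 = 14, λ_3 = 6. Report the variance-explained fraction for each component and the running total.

Step 1 — total variance = trace(Sigma) = Σ λ_i = 21 + 14 + 6 = 41.

Step 2 — fraction explained by component i = λ_i / Σ λ:
  PC1: 21/41 = 0.5122
  PC2: 14/41 = 0.3415
  PC3: 6/41 = 0.1463

Step 3 — cumulative fraction after k components = (λ_1 + ... + λ_k) / Σ λ:
  k = 1: 21/41 = 0.5122
  k = 2: (21 + 14)/41 = 35/41 = 0.8537
  k = 3: (21 + 14 + 6)/41 = 41/41 = 1

Summary (fraction, with percent):

explained: PC1 0.5122 (51.22%), PC2 0.3415 (34.15%), PC3 0.1463 (14.63%);  cumulative: 0.5122, 0.8537, 1


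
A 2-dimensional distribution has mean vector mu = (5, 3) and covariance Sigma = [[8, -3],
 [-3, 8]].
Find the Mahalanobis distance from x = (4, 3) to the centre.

Step 1 — centre the observation: (x - mu) = (-1, 0).

Step 2 — invert Sigma. det(Sigma) = 8·8 - (-3)² = 55.
  Sigma^{-1} = (1/det) · [[d, -b], [-b, a]] = [[0.1455, 0.0545],
 [0.0545, 0.1455]].

Step 3 — form the quadratic (x - mu)^T · Sigma^{-1} · (x - mu):
  Sigma^{-1} · (x - mu) = (-0.1455, -0.0545).
  (x - mu)^T · [Sigma^{-1} · (x - mu)] = (-1)·(-0.1455) + (0)·(-0.0545) = 0.1455.

Step 4 — take square root: d = √(0.1455) ≈ 0.3814.

d(x, mu) = √(0.1455) ≈ 0.3814


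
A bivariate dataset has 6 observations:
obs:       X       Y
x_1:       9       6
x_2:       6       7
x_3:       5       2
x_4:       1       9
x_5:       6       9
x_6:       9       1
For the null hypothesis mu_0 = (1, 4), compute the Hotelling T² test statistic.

Step 1 — sample mean vector:
  mean(X) = (9 + 6 + 5 + 1 + 6 + 9) / 6 = 36/6 = 6
  mean(Y) = (6 + 7 + 2 + 9 + 9 + 1) / 6 = 34/6 = 5.6667
  x̄ = (6, 5.6667),  deviation x̄ - mu_0 = (6, 5.6667) - (1, 4) = (5, 1.6667).

Step 2 — sample covariance matrix, S[i,j] = (1/(n-1)) · Σ_k (x_{k,i} - mean_i) · (x_{k,j} - mean_j), divisor n-1 = 5:
  S[X,X] = ((3)·(3) + (0)·(0) + (-1)·(-1) + (-5)·(-5) + (0)·(0) + (3)·(3)) / 5 = 44/5 = 8.8
  S[X,Y] = ((3)·(0.3333) + (0)·(1.3333) + (-1)·(-3.6667) + (-5)·(3.3333) + (0)·(3.3333) + (3)·(-4.6667)) / 5 = -26/5 = -5.2
  S[Y,Y] = ((0.3333)·(0.3333) + (1.3333)·(1.3333) + (-3.6667)·(-3.6667) + (3.3333)·(3.3333) + (3.3333)·(3.3333) + (-4.6667)·(-4.6667)) / 5 = 59.3333/5 = 11.8667
  S = [[8.8, -5.2],
 [-5.2, 11.8667]].

Step 3 — invert S. det(S) = 8.8·11.8667 - (-5.2)² = 77.3867.
  S^{-1} = (1/det) · [[d, -b], [-b, a]] = [[0.1533, 0.0672],
 [0.0672, 0.1137]].

Step 4 — quadratic form (x̄ - mu_0)^T · S^{-1} · (x̄ - mu_0):
  S^{-1} · (x̄ - mu_0) = (0.8787, 0.5255),
  (x̄ - mu_0)^T · [...] = (5)·(0.8787) + (1.6667)·(0.5255) = 5.2694.

Step 5 — scale by n: T² = 6 · 5.2694 = 31.6161.

T² ≈ 31.6161


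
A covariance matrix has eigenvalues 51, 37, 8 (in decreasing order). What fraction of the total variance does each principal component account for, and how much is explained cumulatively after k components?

Step 1 — total variance = trace(Sigma) = Σ λ_i = 51 + 37 + 8 = 96.

Step 2 — fraction explained by component i = λ_i / Σ λ:
  PC1: 51/96 = 0.5312
  PC2: 37/96 = 0.3854
  PC3: 8/96 = 0.0833

Step 3 — cumulative fraction after k components = (λ_1 + ... + λ_k) / Σ λ:
  k = 1: 51/96 = 0.5312
  k = 2: (51 + 37)/96 = 88/96 = 0.9167
  k = 3: (51 + 37 + 8)/96 = 96/96 = 1

Summary (fraction, with percent):

explained: PC1 0.5312 (53.12%), PC2 0.3854 (38.54%), PC3 0.0833 (8.33%);  cumulative: 0.5312, 0.9167, 1


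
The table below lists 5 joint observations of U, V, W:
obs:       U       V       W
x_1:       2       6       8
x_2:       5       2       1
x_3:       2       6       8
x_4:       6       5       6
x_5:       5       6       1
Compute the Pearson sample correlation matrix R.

Step 1 — column means:
  mean(U) = (2 + 5 + 2 + 6 + 5) / 5 = 20/5 = 4
  mean(V) = (6 + 2 + 6 + 5 + 6) / 5 = 25/5 = 5
  mean(W) = (8 + 1 + 8 + 6 + 1) / 5 = 24/5 = 4.8

Step 2 — sample variances and covariances s[i,j] = (1/(n-1)) · Σ_k (x_{k,i} - mean_i) · (x_{k,j} - mean_j), with n-1 = 4:
  s[U,U] = ((-2)·(-2) + (1)·(1) + (-2)·(-2) + (2)·(2) + (1)·(1)) / 4 = 14/4 = 3.5
  s[U,V] = ((-2)·(1) + (1)·(-3) + (-2)·(1) + (2)·(0) + (1)·(1)) / 4 = -6/4 = -1.5
  s[U,W] = ((-2)·(3.2) + (1)·(-3.8) + (-2)·(3.2) + (2)·(1.2) + (1)·(-3.8)) / 4 = -18/4 = -4.5
  s[V,V] = ((1)·(1) + (-3)·(-3) + (1)·(1) + (0)·(0) + (1)·(1)) / 4 = 12/4 = 3
  s[V,W] = ((1)·(3.2) + (-3)·(-3.8) + (1)·(3.2) + (0)·(1.2) + (1)·(-3.8)) / 4 = 14/4 = 3.5
  s[W,W] = ((3.2)·(3.2) + (-3.8)·(-3.8) + (3.2)·(3.2) + (1.2)·(1.2) + (-3.8)·(-3.8)) / 4 = 50.8/4 = 12.7
  Sample standard deviations s_i = √(s[i,i]):
  s(U) = √(3.5) = 1.8708
  s(V) = √(3) = 1.7321
  s(W) = √(12.7) = 3.5637

Step 3 — r_{ij} = s_{ij} / (s_i · s_j):
  r[U,U] = 1 (diagonal).
  r[U,V] = -1.5 / (1.8708 · 1.7321) = -1.5 / 3.2404 = -0.4629
  r[U,W] = -4.5 / (1.8708 · 3.5637) = -4.5 / 6.6671 = -0.675
  r[V,V] = 1 (diagonal).
  r[V,W] = 3.5 / (1.7321 · 3.5637) = 3.5 / 6.1725 = 0.567
  r[W,W] = 1 (diagonal).

R is symmetric with unit diagonal. Assembling:

R = [[1, -0.4629, -0.675],
 [-0.4629, 1, 0.567],
 [-0.675, 0.567, 1]]


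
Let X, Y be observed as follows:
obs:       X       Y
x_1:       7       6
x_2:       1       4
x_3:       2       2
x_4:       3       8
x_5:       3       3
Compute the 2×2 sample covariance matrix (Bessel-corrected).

Step 1 — column means:
  mean(X) = (7 + 1 + 2 + 3 + 3) / 5 = 16/5 = 3.2
  mean(Y) = (6 + 4 + 2 + 8 + 3) / 5 = 23/5 = 4.6

Step 2 — sample covariance S[i,j] = (1/(n-1)) · Σ_k (x_{k,i} - mean_i) · (x_{k,j} - mean_j), with n-1 = 4.
  S[X,X] = ((3.8)·(3.8) + (-2.2)·(-2.2) + (-1.2)·(-1.2) + (-0.2)·(-0.2) + (-0.2)·(-0.2)) / 4 = 20.8/4 = 5.2
  S[X,Y] = ((3.8)·(1.4) + (-2.2)·(-0.6) + (-1.2)·(-2.6) + (-0.2)·(3.4) + (-0.2)·(-1.6)) / 4 = 9.4/4 = 2.35
  S[Y,Y] = ((1.4)·(1.4) + (-0.6)·(-0.6) + (-2.6)·(-2.6) + (3.4)·(3.4) + (-1.6)·(-1.6)) / 4 = 23.2/4 = 5.8

S is symmetric (S[j,i] = S[i,j]). Assembling:

S = [[5.2, 2.35],
 [2.35, 5.8]]


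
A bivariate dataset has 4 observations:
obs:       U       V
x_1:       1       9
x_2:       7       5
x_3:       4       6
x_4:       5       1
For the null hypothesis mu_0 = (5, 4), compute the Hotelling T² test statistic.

Step 1 — sample mean vector:
  mean(U) = (1 + 7 + 4 + 5) / 4 = 17/4 = 4.25
  mean(V) = (9 + 5 + 6 + 1) / 4 = 21/4 = 5.25
  x̄ = (4.25, 5.25),  deviation x̄ - mu_0 = (4.25, 5.25) - (5, 4) = (-0.75, 1.25).

Step 2 — sample covariance matrix, S[i,j] = (1/(n-1)) · Σ_k (x_{k,i} - mean_i) · (x_{k,j} - mean_j), divisor n-1 = 3:
  S[U,U] = ((-3.25)·(-3.25) + (2.75)·(2.75) + (-0.25)·(-0.25) + (0.75)·(0.75)) / 3 = 18.75/3 = 6.25
  S[U,V] = ((-3.25)·(3.75) + (2.75)·(-0.25) + (-0.25)·(0.75) + (0.75)·(-4.25)) / 3 = -16.25/3 = -5.4167
  S[V,V] = ((3.75)·(3.75) + (-0.25)·(-0.25) + (0.75)·(0.75) + (-4.25)·(-4.25)) / 3 = 32.75/3 = 10.9167
  S = [[6.25, -5.4167],
 [-5.4167, 10.9167]].

Step 3 — invert S. det(S) = 6.25·10.9167 - (-5.4167)² = 38.8889.
  S^{-1} = (1/det) · [[d, -b], [-b, a]] = [[0.2807, 0.1393],
 [0.1393, 0.1607]].

Step 4 — quadratic form (x̄ - mu_0)^T · S^{-1} · (x̄ - mu_0):
  S^{-1} · (x̄ - mu_0) = (-0.0364, 0.0964),
  (x̄ - mu_0)^T · [...] = (-0.75)·(-0.0364) + (1.25)·(0.0964) = 0.1479.

Step 5 — scale by n: T² = 4 · 0.1479 = 0.5914.

T² ≈ 0.5914


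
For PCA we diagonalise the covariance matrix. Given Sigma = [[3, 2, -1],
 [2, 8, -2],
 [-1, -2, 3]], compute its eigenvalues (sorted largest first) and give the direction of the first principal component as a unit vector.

Step 1 — characteristic polynomial p(λ) = det(λI - Sigma) = λ³ - tr·λ² + c_1·λ - det, where tr = trace, c_1 = sum of the principal 2×2 minors, det = det(Sigma):
  tr = 3 + 8 + 3 = 14,
  c_1 = (3·8 - (2)²) + (3·3 - (-1)²) + (8·3 - (-2)²) = 20 + 8 + 20 = 48,
  det = 3·(8·3 - (-2)²) - (2)·((2)·3 - (-2)·(-1)) + (-1)·((2)·(-2) - 8·(-1)) = 3·(20) - (2)·(4) + (-1)·(4) = 48.
  So p(λ) = λ³ - 14λ² + 48λ - 48.
Step 2 — look for an integer root (rational root theorem: any rational root is an integer divisor of 48). Testing λ = 2:
  p(2) = 8 - 56 + 96 - 48 = 0  ✓
  Dividing out (λ - 2): p(λ) = (λ - 2)(λ² - 12λ + 24).
Step 3 — remaining eigenvalues from the quadratic λ² - 12λ + 24 = 0:
  Δ = 12² - 4·24 = 144 - 96 = 48,  λ = (12 ± √48)/2 = (12 ± 6.9282)/2 ≈ 9.4641 or 2.5359.
  Sorted: λ_1 = 9.4641,  λ_2 = 2.5359,  λ_3 = 2  (check: sum = 14 = tr ✓).

Step 4 — unit eigenvector for λ_1 ≈ 9.4641: v spans the null space of (Sigma - λ_1 I), whose rows are
  r_1 = (-6.4641, 2, -1),  r_2 = (2, -1.4641, -2),  r_3 = (-1, -2, -6.4641).
  v is orthogonal to every row, so take v ∝ r_1 × r_2 = ((2)·(-2) - (-1)·(-1.4641), (-1)·(2) - (-6.4641)·(-2), (-6.4641)·(-1.4641) - (2)·(2)) ≈ (-5.4641, -14.9282, 5.4641).
  Rescale (multiply by -1 so the first nonzero entry is positive): u = (5.4641, 14.9282, -5.4641).
  ||u|| = √((5.4641)² + (14.9282)² + (-5.4641)²) = √(282.5641) ≈ 16.8096,  v_1 = u/||u|| ≈ (0.3251, 0.8881, -0.3251) (||v_1|| = 1).

λ_1 = 9.4641,  λ_2 = 2.5359,  λ_3 = 2;  v_1 ≈ (0.3251, 0.8881, -0.3251)


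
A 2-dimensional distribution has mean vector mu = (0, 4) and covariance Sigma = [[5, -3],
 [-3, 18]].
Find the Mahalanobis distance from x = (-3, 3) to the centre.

Step 1 — centre the observation: (x - mu) = (-3, -1).

Step 2 — invert Sigma. det(Sigma) = 5·18 - (-3)² = 81.
  Sigma^{-1} = (1/det) · [[d, -b], [-b, a]] = [[0.2222, 0.037],
 [0.037, 0.0617]].

Step 3 — form the quadratic (x - mu)^T · Sigma^{-1} · (x - mu):
  Sigma^{-1} · (x - mu) = (-0.7037, -0.1728).
  (x - mu)^T · [Sigma^{-1} · (x - mu)] = (-3)·(-0.7037) + (-1)·(-0.1728) = 2.284.

Step 4 — take square root: d = √(2.284) ≈ 1.5113.

d(x, mu) = √(2.284) ≈ 1.5113


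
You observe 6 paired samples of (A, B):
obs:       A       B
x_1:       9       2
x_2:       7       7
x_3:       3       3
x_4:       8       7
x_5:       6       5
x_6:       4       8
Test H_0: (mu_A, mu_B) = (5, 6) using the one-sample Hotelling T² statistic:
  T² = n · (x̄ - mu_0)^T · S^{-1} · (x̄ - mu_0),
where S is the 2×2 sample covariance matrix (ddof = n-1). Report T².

Step 1 — sample mean vector:
  mean(A) = (9 + 7 + 3 + 8 + 6 + 4) / 6 = 37/6 = 6.1667
  mean(B) = (2 + 7 + 3 + 7 + 5 + 8) / 6 = 32/6 = 5.3333
  x̄ = (6.1667, 5.3333),  deviation x̄ - mu_0 = (6.1667, 5.3333) - (5, 6) = (1.1667, -0.6667).

Step 2 — sample covariance matrix, S[i,j] = (1/(n-1)) · Σ_k (x_{k,i} - mean_i) · (x_{k,j} - mean_j), divisor n-1 = 5:
  S[A,A] = ((2.8333)·(2.8333) + (0.8333)·(0.8333) + (-3.1667)·(-3.1667) + (1.8333)·(1.8333) + (-0.1667)·(-0.1667) + (-2.1667)·(-2.1667)) / 5 = 26.8333/5 = 5.3667
  S[A,B] = ((2.8333)·(-3.3333) + (0.8333)·(1.6667) + (-3.1667)·(-2.3333) + (1.8333)·(1.6667) + (-0.1667)·(-0.3333) + (-2.1667)·(2.6667)) / 5 = -3.3333/5 = -0.6667
  S[B,B] = ((-3.3333)·(-3.3333) + (1.6667)·(1.6667) + (-2.3333)·(-2.3333) + (1.6667)·(1.6667) + (-0.3333)·(-0.3333) + (2.6667)·(2.6667)) / 5 = 29.3333/5 = 5.8667
  S = [[5.3667, -0.6667],
 [-0.6667, 5.8667]].

Step 3 — invert S. det(S) = 5.3667·5.8667 - (-0.6667)² = 31.04.
  S^{-1} = (1/det) · [[d, -b], [-b, a]] = [[0.189, 0.0215],
 [0.0215, 0.1729]].

Step 4 — quadratic form (x̄ - mu_0)^T · S^{-1} · (x̄ - mu_0):
  S^{-1} · (x̄ - mu_0) = (0.2062, -0.0902),
  (x̄ - mu_0)^T · [...] = (1.1667)·(0.2062) + (-0.6667)·(-0.0902) = 0.3007.

Step 5 — scale by n: T² = 6 · 0.3007 = 1.8041.

T² ≈ 1.8041


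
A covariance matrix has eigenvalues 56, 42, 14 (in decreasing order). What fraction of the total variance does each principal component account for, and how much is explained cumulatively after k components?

Step 1 — total variance = trace(Sigma) = Σ λ_i = 56 + 42 + 14 = 112.

Step 2 — fraction explained by component i = λ_i / Σ λ:
  PC1: 56/112 = 0.5
  PC2: 42/112 = 0.375
  PC3: 14/112 = 0.125

Step 3 — cumulative fraction after k components = (λ_1 + ... + λ_k) / Σ λ:
  k = 1: 56/112 = 0.5
  k = 2: (56 + 42)/112 = 98/112 = 0.875
  k = 3: (56 + 42 + 14)/112 = 112/112 = 1

Summary (fraction, with percent):

explained: PC1 0.5 (50%), PC2 0.375 (37.5%), PC3 0.125 (12.5%);  cumulative: 0.5, 0.875, 1


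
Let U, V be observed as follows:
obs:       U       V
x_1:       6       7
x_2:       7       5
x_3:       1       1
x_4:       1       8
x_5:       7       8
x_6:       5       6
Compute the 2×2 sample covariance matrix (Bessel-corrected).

Step 1 — column means:
  mean(U) = (6 + 7 + 1 + 1 + 7 + 5) / 6 = 27/6 = 4.5
  mean(V) = (7 + 5 + 1 + 8 + 8 + 6) / 6 = 35/6 = 5.8333

Step 2 — sample covariance S[i,j] = (1/(n-1)) · Σ_k (x_{k,i} - mean_i) · (x_{k,j} - mean_j), with n-1 = 5.
  S[U,U] = ((1.5)·(1.5) + (2.5)·(2.5) + (-3.5)·(-3.5) + (-3.5)·(-3.5) + (2.5)·(2.5) + (0.5)·(0.5)) / 5 = 39.5/5 = 7.9
  S[U,V] = ((1.5)·(1.1667) + (2.5)·(-0.8333) + (-3.5)·(-4.8333) + (-3.5)·(2.1667) + (2.5)·(2.1667) + (0.5)·(0.1667)) / 5 = 14.5/5 = 2.9
  S[V,V] = ((1.1667)·(1.1667) + (-0.8333)·(-0.8333) + (-4.8333)·(-4.8333) + (2.1667)·(2.1667) + (2.1667)·(2.1667) + (0.1667)·(0.1667)) / 5 = 34.8333/5 = 6.9667

S is symmetric (S[j,i] = S[i,j]). Assembling:

S = [[7.9, 2.9],
 [2.9, 6.9667]]


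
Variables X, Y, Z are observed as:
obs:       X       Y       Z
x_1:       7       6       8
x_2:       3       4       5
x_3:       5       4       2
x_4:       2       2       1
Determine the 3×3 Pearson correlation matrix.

Step 1 — column means:
  mean(X) = (7 + 3 + 5 + 2) / 4 = 17/4 = 4.25
  mean(Y) = (6 + 4 + 4 + 2) / 4 = 16/4 = 4
  mean(Z) = (8 + 5 + 2 + 1) / 4 = 16/4 = 4

Step 2 — sample variances and covariances s[i,j] = (1/(n-1)) · Σ_k (x_{k,i} - mean_i) · (x_{k,j} - mean_j), with n-1 = 3:
  s[X,X] = ((2.75)·(2.75) + (-1.25)·(-1.25) + (0.75)·(0.75) + (-2.25)·(-2.25)) / 3 = 14.75/3 = 4.9167
  s[X,Y] = ((2.75)·(2) + (-1.25)·(0) + (0.75)·(0) + (-2.25)·(-2)) / 3 = 10/3 = 3.3333
  s[X,Z] = ((2.75)·(4) + (-1.25)·(1) + (0.75)·(-2) + (-2.25)·(-3)) / 3 = 15/3 = 5
  s[Y,Y] = ((2)·(2) + (0)·(0) + (0)·(0) + (-2)·(-2)) / 3 = 8/3 = 2.6667
  s[Y,Z] = ((2)·(4) + (0)·(1) + (0)·(-2) + (-2)·(-3)) / 3 = 14/3 = 4.6667
  s[Z,Z] = ((4)·(4) + (1)·(1) + (-2)·(-2) + (-3)·(-3)) / 3 = 30/3 = 10
  Sample standard deviations s_i = √(s[i,i]):
  s(X) = √(4.9167) = 2.2174
  s(Y) = √(2.6667) = 1.633
  s(Z) = √(10) = 3.1623

Step 3 — r_{ij} = s_{ij} / (s_i · s_j):
  r[X,X] = 1 (diagonal).
  r[X,Y] = 3.3333 / (2.2174 · 1.633) = 3.3333 / 3.6209 = 0.9206
  r[X,Z] = 5 / (2.2174 · 3.1623) = 5 / 7.0119 = 0.7131
  r[Y,Y] = 1 (diagonal).
  r[Y,Z] = 4.6667 / (1.633 · 3.1623) = 4.6667 / 5.164 = 0.9037
  r[Z,Z] = 1 (diagonal).

R is symmetric with unit diagonal. Assembling:

R = [[1, 0.9206, 0.7131],
 [0.9206, 1, 0.9037],
 [0.7131, 0.9037, 1]]


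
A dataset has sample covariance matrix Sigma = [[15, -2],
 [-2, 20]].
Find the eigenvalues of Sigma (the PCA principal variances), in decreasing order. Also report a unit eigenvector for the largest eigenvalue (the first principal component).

Step 1 — characteristic polynomial of 2×2 Sigma:
  det(Sigma - λI) = λ² - trace · λ + det = 0.
  trace = 15 + 20 = 35, det = 15·20 - (-2)² = 296.
Step 2 — discriminant:
  Δ = trace² - 4·det = 1225 - 1184 = 41.
Step 3 — eigenvalues:
  λ = (trace ± √Δ)/2 = (35 ± 6.4031)/2,
  λ_1 = 20.7016,  λ_2 = 14.2984.

Step 4 — unit eigenvector for λ_1: solve (Sigma - λ_1 I)v = 0. First row:
  (15 - 20.7016)·v_x + (-2)·v_y = 0, i.e. (-5.7016)·v_x + (-2)·v_y = 0,
  so v ∝ (b, λ_1 - a) = (-2, 5.7016); multiply by -1 so the first entry is positive: u = (2, -5.7016).
  ||u|| = √((2)² + (-5.7016)²) = √(36.5078) ≈ 6.0422,
  v_1 = u/||u|| ≈ (0.331, -0.9436) (||v_1|| = 1).

λ_1 = 20.7016,  λ_2 = 14.2984;  v_1 ≈ (0.331, -0.9436)


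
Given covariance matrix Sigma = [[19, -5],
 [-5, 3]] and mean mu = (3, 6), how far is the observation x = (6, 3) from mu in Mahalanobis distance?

Step 1 — centre the observation: (x - mu) = (3, -3).

Step 2 — invert Sigma. det(Sigma) = 19·3 - (-5)² = 32.
  Sigma^{-1} = (1/det) · [[d, -b], [-b, a]] = [[0.0938, 0.1562],
 [0.1562, 0.5938]].

Step 3 — form the quadratic (x - mu)^T · Sigma^{-1} · (x - mu):
  Sigma^{-1} · (x - mu) = (-0.1875, -1.3125).
  (x - mu)^T · [Sigma^{-1} · (x - mu)] = (3)·(-0.1875) + (-3)·(-1.3125) = 3.375.

Step 4 — take square root: d = √(3.375) ≈ 1.8371.

d(x, mu) = √(3.375) ≈ 1.8371


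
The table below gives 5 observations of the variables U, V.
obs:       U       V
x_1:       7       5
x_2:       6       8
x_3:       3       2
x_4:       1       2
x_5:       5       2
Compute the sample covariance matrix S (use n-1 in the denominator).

Step 1 — column means:
  mean(U) = (7 + 6 + 3 + 1 + 5) / 5 = 22/5 = 4.4
  mean(V) = (5 + 8 + 2 + 2 + 2) / 5 = 19/5 = 3.8

Step 2 — sample covariance S[i,j] = (1/(n-1)) · Σ_k (x_{k,i} - mean_i) · (x_{k,j} - mean_j), with n-1 = 4.
  S[U,U] = ((2.6)·(2.6) + (1.6)·(1.6) + (-1.4)·(-1.4) + (-3.4)·(-3.4) + (0.6)·(0.6)) / 4 = 23.2/4 = 5.8
  S[U,V] = ((2.6)·(1.2) + (1.6)·(4.2) + (-1.4)·(-1.8) + (-3.4)·(-1.8) + (0.6)·(-1.8)) / 4 = 17.4/4 = 4.35
  S[V,V] = ((1.2)·(1.2) + (4.2)·(4.2) + (-1.8)·(-1.8) + (-1.8)·(-1.8) + (-1.8)·(-1.8)) / 4 = 28.8/4 = 7.2

S is symmetric (S[j,i] = S[i,j]). Assembling:

S = [[5.8, 4.35],
 [4.35, 7.2]]
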